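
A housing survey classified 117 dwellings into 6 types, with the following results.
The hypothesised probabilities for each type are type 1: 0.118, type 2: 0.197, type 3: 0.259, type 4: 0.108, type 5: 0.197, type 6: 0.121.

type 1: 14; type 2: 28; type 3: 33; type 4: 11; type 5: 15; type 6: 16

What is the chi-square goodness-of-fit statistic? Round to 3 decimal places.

4.569

Expected counts E_i = n·p_i: 117×0.118 = 13.806, 117×0.197 = 23.049, 117×0.259 = 30.303, 117×0.108 = 12.636, 117×0.197 = 23.049, 117×0.121 = 14.157.
type 1: (14 − 13.806)²/13.806 = 0.037636/13.806 = 0.0027
type 2: (28 − 23.049)²/23.049 = 24.512401/23.049 = 1.0635
type 3: (33 − 30.303)²/30.303 = 7.273809/30.303 = 0.2400
type 4: (11 − 12.636)²/12.636 = 2.676496/12.636 = 0.2118
type 5: (15 − 23.049)²/23.049 = 64.786401/23.049 = 2.8108
type 6: (16 − 14.157)²/14.157 = 3.396649/14.157 = 0.2399
Sum = 4.569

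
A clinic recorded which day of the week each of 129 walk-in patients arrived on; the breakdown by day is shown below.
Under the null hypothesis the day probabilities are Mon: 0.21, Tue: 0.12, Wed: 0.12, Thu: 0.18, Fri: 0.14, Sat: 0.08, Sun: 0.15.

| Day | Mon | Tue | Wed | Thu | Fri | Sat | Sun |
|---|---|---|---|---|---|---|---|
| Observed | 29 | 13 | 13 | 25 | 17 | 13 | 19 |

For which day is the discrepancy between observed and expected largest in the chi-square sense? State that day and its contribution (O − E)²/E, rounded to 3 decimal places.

Sat, 0.696

Expected counts E_i = n·p_i: 129×0.21 = 27.09, 129×0.12 = 15.48, 129×0.12 = 15.48, 129×0.18 = 23.22, 129×0.14 = 18.06, 129×0.08 = 10.32, 129×0.15 = 19.35.
χ² = (29−27.09)²/27.09 + (13−15.48)²/15.48 + (13−15.48)²/15.48 + (25−23.22)²/23.22 + (17−18.06)²/18.06 + (13−10.32)²/10.32 + (19−19.35)²/19.35
   = 0.1347 + 0.3973 + 0.3973 + 0.1365 + 0.0622 + 0.6960 + 0.0063
The largest term is for Sat: 0.696.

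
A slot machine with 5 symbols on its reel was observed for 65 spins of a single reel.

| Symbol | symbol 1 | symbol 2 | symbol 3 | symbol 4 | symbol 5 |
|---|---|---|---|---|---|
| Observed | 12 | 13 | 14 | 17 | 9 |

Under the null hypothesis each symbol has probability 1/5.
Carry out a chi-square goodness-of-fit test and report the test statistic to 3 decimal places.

Under H₀ each category has probability 1/5, so each expected count is 65/5 = 13.
cat           O        E   (O−E)²/E
symbol 1     12       13     0.0769
symbol 2     13       13     0.0000
symbol 3     14       13     0.0769
symbol 4     17       13     1.2308
symbol 5      9       13     1.2308
Sum = 2.615

2.615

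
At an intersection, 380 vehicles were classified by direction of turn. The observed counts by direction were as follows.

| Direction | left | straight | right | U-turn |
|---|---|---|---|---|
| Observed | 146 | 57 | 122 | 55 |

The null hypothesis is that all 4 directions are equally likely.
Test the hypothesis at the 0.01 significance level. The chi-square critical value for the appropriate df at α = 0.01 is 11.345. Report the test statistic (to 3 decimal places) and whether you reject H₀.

Expected count for each of the 4 categories: 380/4 = 95.
cat           O        E   (O−E)²/E
left        146       95    27.3789
straight     57       95    15.2000
right       122       95     7.6737
U-turn       55       95    16.8421
Sum = 67.095
df = 3. Since 67.095 > 11.345, we reject H₀.

67.095; reject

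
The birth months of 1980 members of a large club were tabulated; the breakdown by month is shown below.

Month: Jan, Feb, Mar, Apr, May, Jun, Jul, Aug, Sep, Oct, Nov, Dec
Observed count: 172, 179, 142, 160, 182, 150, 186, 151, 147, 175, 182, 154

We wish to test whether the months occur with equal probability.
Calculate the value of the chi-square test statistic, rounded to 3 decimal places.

16.873

Expected count for each of the 12 categories: 1980/12 = 165.
Jan: (172 − 165)²/165 = 49/165 = 0.2970
Feb: (179 − 165)²/165 = 196/165 = 1.1879
Mar: (142 − 165)²/165 = 529/165 = 3.2061
Apr: (160 − 165)²/165 = 25/165 = 0.1515
May: (182 − 165)²/165 = 289/165 = 1.7515
Jun: (150 − 165)²/165 = 225/165 = 1.3636
Jul: (186 − 165)²/165 = 441/165 = 2.6727
Aug: (151 − 165)²/165 = 196/165 = 1.1879
Sep: (147 − 165)²/165 = 324/165 = 1.9636
Oct: (175 − 165)²/165 = 100/165 = 0.6061
Nov: (182 − 165)²/165 = 289/165 = 1.7515
Dec: (154 − 165)²/165 = 121/165 = 0.7333
Sum = 16.873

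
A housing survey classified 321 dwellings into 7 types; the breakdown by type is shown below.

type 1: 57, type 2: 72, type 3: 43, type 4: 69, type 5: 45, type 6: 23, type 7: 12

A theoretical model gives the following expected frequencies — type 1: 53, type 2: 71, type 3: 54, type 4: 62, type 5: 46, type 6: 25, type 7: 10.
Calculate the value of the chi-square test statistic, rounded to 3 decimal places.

3.929

cat         O        E   (O−E)²/E
type 1     57       53     0.3019
type 2     72       71     0.0141
type 3     43       54     2.2407
type 4     69       62     0.7903
type 5     45       46     0.0217
type 6     23       25     0.1600
type 7     12       10     0.4000
Sum = 3.929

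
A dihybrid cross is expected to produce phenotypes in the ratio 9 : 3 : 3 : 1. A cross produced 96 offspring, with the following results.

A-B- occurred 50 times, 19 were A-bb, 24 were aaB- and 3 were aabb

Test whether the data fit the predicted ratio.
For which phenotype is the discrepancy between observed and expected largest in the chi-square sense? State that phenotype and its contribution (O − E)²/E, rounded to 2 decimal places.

Ratio total = 16. Expected counts: 96×9/16 = 54, 96×3/16 = 18, 96×3/16 = 18, 96×1/16 = 6.
cat         O        E   (O−E)²/E
A-B-       50       54      0.296
A-bb       19       18      0.056
aaB-       24       18      2.000
aabb        3        6      1.500
The largest term is for aaB-: 2.00.

aaB-, 2.00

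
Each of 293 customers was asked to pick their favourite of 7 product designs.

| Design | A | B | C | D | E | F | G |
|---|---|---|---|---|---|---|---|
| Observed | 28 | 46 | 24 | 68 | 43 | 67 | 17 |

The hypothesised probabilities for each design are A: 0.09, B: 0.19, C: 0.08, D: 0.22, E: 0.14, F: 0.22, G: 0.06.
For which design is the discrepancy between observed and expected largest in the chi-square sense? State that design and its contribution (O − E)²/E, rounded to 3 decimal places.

B, 1.680

Expected counts E_i = n·p_i: 293×0.09 = 26.37, 293×0.19 = 55.67, 293×0.08 = 23.44, 293×0.22 = 64.46, 293×0.14 = 41.02, 293×0.22 = 64.46, 293×0.06 = 17.58.
cat         O        E   (O−E)²/E
A          28    26.37     0.1008
B          46    55.67     1.6797
C          24    23.44     0.0134
D          68    64.46     0.1944
E          43    41.02     0.0956
F          67    64.46     0.1001
G          17    17.58     0.0191
The largest term is for B: 1.680.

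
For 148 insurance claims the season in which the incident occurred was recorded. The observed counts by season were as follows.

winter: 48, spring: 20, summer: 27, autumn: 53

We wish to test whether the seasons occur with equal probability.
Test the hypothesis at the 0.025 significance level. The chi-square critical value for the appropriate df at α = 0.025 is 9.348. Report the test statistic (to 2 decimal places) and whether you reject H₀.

20.70; reject

Under H₀ each category has probability 1/4, so each expected count is 148/4 = 37.
cat         O        E   (O−E)²/E
winter     48       37      3.270
spring     20       37      7.811
summer     27       37      2.703
autumn     53       37      6.919
Sum = 20.70
df = 3. Since 20.70 > 9.348, we reject H₀.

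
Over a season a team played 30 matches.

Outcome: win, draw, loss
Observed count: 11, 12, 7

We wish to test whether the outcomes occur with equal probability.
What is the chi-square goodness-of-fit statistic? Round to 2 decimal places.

Under H₀ each category has probability 1/3, so each expected count is 30/3 = 10.
χ² = (11−10)²/10 + (12−10)²/10 + (7−10)²/10
   = 0.100 + 0.400 + 0.900
Sum = 1.40

1.40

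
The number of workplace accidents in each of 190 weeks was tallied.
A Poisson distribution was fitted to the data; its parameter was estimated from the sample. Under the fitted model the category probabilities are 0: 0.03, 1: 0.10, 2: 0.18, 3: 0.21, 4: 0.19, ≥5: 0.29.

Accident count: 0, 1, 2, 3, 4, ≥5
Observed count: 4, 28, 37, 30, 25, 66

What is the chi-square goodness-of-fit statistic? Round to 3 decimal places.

13.025

Expected counts E_i = n·p_i: 190×0.03 = 5.7, 190×0.10 = 19, 190×0.18 = 34.2, 190×0.21 = 39.9, 190×0.19 = 36.1, 190×0.29 = 55.1.
χ² = (4−5.7)²/5.7 + (28−19)²/19 + (37−34.2)²/34.2 + (30−39.9)²/39.9 + (25−36.1)²/36.1 + (66−55.1)²/55.1
   = 0.5070 + 4.2632 + 0.2292 + 2.4564 + 3.4130 + 2.1563
Sum = 13.025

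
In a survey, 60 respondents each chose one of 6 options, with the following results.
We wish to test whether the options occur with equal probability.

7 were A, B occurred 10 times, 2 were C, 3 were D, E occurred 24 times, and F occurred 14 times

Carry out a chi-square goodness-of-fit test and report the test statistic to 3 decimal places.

33.400

Expected count for each of the 6 categories: 60/6 = 10.
χ² = (7−10)²/10 + (10−10)²/10 + (2−10)²/10 + (3−10)²/10 + (24−10)²/10 + (14−10)²/10
   = 0.9000 + 0.0000 + 6.4000 + 4.9000 + 19.6000 + 1.6000
Sum = 33.400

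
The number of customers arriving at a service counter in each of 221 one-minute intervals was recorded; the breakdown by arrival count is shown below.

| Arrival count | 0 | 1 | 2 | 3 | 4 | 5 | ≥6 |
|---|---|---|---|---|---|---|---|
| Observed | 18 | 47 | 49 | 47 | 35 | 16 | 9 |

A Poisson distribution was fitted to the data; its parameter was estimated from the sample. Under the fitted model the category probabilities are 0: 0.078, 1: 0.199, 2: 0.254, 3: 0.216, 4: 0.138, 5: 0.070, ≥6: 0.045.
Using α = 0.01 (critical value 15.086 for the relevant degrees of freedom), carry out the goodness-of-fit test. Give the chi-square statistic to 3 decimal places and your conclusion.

1.932; do not reject

Expected counts E_i = n·p_i: 221×0.078 = 17.238, 221×0.199 = 43.979, 221×0.254 = 56.134, 221×0.216 = 47.736, 221×0.138 = 30.498, 221×0.070 = 15.47, 221×0.045 = 9.945.
χ² = (18−17.238)²/17.238 + (47−43.979)²/43.979 + (49−56.134)²/56.134 + (47−47.736)²/47.736 + (35−30.498)²/30.498 + (16−15.47)²/15.47 + (9−9.945)²/9.945
   = 0.0337 + 0.2075 + 0.9067 + 0.0113 + 0.6646 + 0.0182 + 0.0898
Sum = 1.932
df = 5. Since 1.932 < 15.086, we do not reject H₀.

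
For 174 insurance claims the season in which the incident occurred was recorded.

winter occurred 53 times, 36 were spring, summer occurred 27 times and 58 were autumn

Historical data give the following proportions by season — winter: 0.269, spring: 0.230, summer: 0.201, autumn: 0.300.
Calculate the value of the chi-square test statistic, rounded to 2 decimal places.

3.69

Expected counts E_i = n·p_i: 174×0.269 = 46.806, 174×0.230 = 40.02, 174×0.201 = 34.974, 174×0.300 = 52.2.
χ² = (53−46.806)²/46.806 + (36−40.02)²/40.02 + (27−34.974)²/34.974 + (58−52.2)²/52.2
   = 0.820 + 0.404 + 1.818 + 0.644
Sum = 3.69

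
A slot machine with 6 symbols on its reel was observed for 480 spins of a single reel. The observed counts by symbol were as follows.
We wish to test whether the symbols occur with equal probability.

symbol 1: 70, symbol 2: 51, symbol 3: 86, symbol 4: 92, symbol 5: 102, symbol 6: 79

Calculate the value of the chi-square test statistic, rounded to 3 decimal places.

20.075

Expected count for each of the 6 categories: 480/6 = 80.
symbol 1: (70 − 80)²/80 = 100/80 = 1.2500
symbol 2: (51 − 80)²/80 = 841/80 = 10.5125
symbol 3: (86 − 80)²/80 = 36/80 = 0.4500
symbol 4: (92 − 80)²/80 = 144/80 = 1.8000
symbol 5: (102 − 80)²/80 = 484/80 = 6.0500
symbol 6: (79 − 80)²/80 = 1/80 = 0.0125
Sum = 20.075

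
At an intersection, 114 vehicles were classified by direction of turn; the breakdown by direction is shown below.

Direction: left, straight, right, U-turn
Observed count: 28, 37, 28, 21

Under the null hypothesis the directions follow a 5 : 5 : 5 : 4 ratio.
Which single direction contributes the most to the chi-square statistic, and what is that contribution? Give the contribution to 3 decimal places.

Ratio total = 19. Expected counts: 114×5/19 = 30, 114×5/19 = 30, 114×5/19 = 30, 114×4/19 = 24.
χ² = (28−30)²/30 + (37−30)²/30 + (28−30)²/30 + (21−24)²/24
   = 0.1333 + 1.6333 + 0.1333 + 0.3750
The largest term is for straight: 1.633.

straight, 1.633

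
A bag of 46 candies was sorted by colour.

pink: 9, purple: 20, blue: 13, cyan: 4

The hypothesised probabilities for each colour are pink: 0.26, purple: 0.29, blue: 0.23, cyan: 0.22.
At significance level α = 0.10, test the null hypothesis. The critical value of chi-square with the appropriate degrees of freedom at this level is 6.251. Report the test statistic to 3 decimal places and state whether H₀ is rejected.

8.312; reject

Expected counts E_i = n·p_i: 46×0.26 = 11.96, 46×0.29 = 13.34, 46×0.23 = 10.58, 46×0.22 = 10.12.
cat         O        E   (O−E)²/E
pink        9    11.96     0.7326
purple     20    13.34     3.3250
blue       13    10.58     0.5535
cyan        4    10.12     3.7010
Sum = 8.312
df = 3. Since 8.312 > 6.251, we reject H₀.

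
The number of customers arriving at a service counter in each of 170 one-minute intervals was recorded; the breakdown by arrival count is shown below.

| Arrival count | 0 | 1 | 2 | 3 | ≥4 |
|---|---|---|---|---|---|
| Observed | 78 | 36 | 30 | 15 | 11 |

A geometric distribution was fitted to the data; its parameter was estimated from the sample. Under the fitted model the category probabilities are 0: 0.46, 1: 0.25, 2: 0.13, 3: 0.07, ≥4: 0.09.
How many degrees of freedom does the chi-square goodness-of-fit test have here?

There are k = 5 categories and 1 parameter estimated from the data, so df = 5 − 1 − 1 = 3.

3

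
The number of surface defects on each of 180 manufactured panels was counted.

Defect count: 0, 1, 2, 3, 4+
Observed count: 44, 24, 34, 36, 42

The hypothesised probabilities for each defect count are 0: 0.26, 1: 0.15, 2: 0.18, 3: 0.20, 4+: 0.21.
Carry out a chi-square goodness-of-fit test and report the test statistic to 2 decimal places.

Expected counts E_i = n·p_i: 180×0.26 = 46.8, 180×0.15 = 27, 180×0.18 = 32.4, 180×0.20 = 36, 180×0.21 = 37.8.
cat         O        E   (O−E)²/E
0          44     46.8      0.168
1          24       27      0.333
2          34     32.4      0.079
3          36       36      0.000
4+         42     37.8      0.467
Sum = 1.05

1.05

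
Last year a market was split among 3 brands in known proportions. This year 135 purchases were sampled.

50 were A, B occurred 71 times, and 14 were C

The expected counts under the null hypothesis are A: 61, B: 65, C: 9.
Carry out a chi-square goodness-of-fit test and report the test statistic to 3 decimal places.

5.315

cat         O        E   (O−E)²/E
A          50       61     1.9836
B          71       65     0.5538
C          14        9     2.7778
Sum = 5.315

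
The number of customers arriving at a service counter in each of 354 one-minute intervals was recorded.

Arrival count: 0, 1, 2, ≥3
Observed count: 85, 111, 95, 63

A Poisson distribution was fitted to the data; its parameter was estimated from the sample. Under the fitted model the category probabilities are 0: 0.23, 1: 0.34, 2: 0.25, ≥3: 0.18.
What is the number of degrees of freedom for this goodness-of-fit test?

There are k = 4 categories and 1 parameter estimated from the data, so df = 4 − 1 − 1 = 2.

2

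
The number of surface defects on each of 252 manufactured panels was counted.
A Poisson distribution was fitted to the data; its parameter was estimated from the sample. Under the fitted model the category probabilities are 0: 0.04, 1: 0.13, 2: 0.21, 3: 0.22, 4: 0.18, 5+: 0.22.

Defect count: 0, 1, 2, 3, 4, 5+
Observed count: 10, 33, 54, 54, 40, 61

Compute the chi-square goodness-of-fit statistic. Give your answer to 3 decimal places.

1.253

Expected counts E_i = n·p_i: 252×0.04 = 10.08, 252×0.13 = 32.76, 252×0.21 = 52.92, 252×0.22 = 55.44, 252×0.18 = 45.36, 252×0.22 = 55.44.
χ² = (10−10.08)²/10.08 + (33−32.76)²/32.76 + (54−52.92)²/52.92 + (54−55.44)²/55.44 + (40−45.36)²/45.36 + (61−55.44)²/55.44
   = 0.0006 + 0.0018 + 0.0220 + 0.0374 + 0.6334 + 0.5576
Sum = 1.253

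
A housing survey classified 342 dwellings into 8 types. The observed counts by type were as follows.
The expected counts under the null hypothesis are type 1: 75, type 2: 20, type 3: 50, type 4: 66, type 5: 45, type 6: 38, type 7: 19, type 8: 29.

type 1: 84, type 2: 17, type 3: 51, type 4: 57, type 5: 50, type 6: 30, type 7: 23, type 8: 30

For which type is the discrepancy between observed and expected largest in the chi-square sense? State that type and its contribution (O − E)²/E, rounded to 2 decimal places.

type 1: (84 − 75)²/75 = 81/75 = 1.080
type 2: (17 − 20)²/20 = 9/20 = 0.450
type 3: (51 − 50)²/50 = 1/50 = 0.020
type 4: (57 − 66)²/66 = 81/66 = 1.227
type 5: (50 − 45)²/45 = 25/45 = 0.556
type 6: (30 − 38)²/38 = 64/38 = 1.684
type 7: (23 − 19)²/19 = 16/19 = 0.842
type 8: (30 − 29)²/29 = 1/29 = 0.034
The largest term is for type 6: 1.68.

type 6, 1.68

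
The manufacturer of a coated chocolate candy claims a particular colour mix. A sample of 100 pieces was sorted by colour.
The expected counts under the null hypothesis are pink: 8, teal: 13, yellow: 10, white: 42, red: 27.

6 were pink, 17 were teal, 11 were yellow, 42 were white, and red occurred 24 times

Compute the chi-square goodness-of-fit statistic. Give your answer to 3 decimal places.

χ² = (6−8)²/8 + (17−13)²/13 + (11−10)²/10 + (42−42)²/42 + (24−27)²/27
   = 0.5000 + 1.2308 + 0.1000 + 0.0000 + 0.3333
Sum = 2.164

2.164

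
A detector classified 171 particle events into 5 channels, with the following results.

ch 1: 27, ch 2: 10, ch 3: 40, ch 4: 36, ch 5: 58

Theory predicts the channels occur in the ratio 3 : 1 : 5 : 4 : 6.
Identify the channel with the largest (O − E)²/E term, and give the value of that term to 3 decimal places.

ch 3, 0.556

Ratio total = 19. Expected counts: 171×3/19 = 27, 171×1/19 = 9, 171×5/19 = 45, 171×4/19 = 36, 171×6/19 = 54.
ch 1: (27 − 27)²/27 = 0/27 = 0.0000
ch 2: (10 − 9)²/9 = 1/9 = 0.1111
ch 3: (40 − 45)²/45 = 25/45 = 0.5556
ch 4: (36 − 36)²/36 = 0/36 = 0.0000
ch 5: (58 − 54)²/54 = 16/54 = 0.2963
The largest term is for ch 3: 0.556.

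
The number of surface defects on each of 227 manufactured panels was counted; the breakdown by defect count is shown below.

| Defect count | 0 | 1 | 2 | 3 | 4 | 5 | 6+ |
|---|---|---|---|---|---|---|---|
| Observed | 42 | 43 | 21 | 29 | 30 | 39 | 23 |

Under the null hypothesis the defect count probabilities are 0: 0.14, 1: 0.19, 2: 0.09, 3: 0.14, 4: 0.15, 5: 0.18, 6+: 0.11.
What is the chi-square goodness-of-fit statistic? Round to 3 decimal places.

4.268

Expected counts E_i = n·p_i: 227×0.14 = 31.78, 227×0.19 = 43.13, 227×0.09 = 20.43, 227×0.14 = 31.78, 227×0.15 = 34.05, 227×0.18 = 40.86, 227×0.11 = 24.97.
χ² = (42−31.78)²/31.78 + (43−43.13)²/43.13 + (21−20.43)²/20.43 + (29−31.78)²/31.78 + (30−34.05)²/34.05 + (39−40.86)²/40.86 + (23−24.97)²/24.97
   = 3.2866 + 0.0004 + 0.0159 + 0.2432 + 0.4817 + 0.0847 + 0.1554
Sum = 4.268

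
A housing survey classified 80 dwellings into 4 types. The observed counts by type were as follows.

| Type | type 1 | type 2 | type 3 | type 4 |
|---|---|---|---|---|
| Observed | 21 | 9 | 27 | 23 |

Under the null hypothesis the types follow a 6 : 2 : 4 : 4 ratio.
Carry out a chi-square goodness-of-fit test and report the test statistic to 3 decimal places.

5.700

Ratio total = 16. Expected counts: 80×6/16 = 30, 80×2/16 = 10, 80×4/16 = 20, 80×4/16 = 20.
cat         O        E   (O−E)²/E
type 1     21       30     2.7000
type 2      9       10     0.1000
type 3     27       20     2.4500
type 4     23       20     0.4500
Sum = 5.700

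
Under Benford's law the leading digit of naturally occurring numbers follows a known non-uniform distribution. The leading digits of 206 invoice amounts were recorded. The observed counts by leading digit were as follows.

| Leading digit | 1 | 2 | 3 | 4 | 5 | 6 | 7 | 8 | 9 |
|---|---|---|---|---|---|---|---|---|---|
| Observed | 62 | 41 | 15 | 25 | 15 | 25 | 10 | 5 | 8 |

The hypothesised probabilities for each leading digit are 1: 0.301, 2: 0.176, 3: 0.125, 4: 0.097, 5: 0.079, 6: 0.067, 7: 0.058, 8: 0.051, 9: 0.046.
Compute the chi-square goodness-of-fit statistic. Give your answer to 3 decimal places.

18.987

Expected counts E_i = n·p_i: 206×0.301 = 62.006, 206×0.176 = 36.256, 206×0.125 = 25.75, 206×0.097 = 19.982, 206×0.079 = 16.274, 206×0.067 = 13.802, 206×0.058 = 11.948, 206×0.051 = 10.506, 206×0.046 = 9.476.
1: (62 − 62.006)²/62.006 = 0.000036/62.006 = 0.0000
2: (41 − 36.256)²/36.256 = 22.505536/36.256 = 0.6207
3: (15 − 25.75)²/25.75 = 115.5625/25.75 = 4.4879
4: (25 − 19.982)²/19.982 = 25.180324/19.982 = 1.2602
5: (15 − 16.274)²/16.274 = 1.623076/16.274 = 0.0997
6: (25 − 13.802)²/13.802 = 125.395204/13.802 = 9.0853
7: (10 − 11.948)²/11.948 = 3.794704/11.948 = 0.3176
8: (5 − 10.506)²/10.506 = 30.316036/10.506 = 2.8856
9: (8 − 9.476)²/9.476 = 2.178576/9.476 = 0.2299
Sum = 18.987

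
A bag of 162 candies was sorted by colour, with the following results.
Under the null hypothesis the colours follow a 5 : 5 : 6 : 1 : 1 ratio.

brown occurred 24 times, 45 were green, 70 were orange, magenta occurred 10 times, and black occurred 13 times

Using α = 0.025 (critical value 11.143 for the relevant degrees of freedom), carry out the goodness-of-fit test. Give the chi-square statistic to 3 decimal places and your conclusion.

16.430; reject

Ratio total = 18. Expected counts: 162×5/18 = 45, 162×5/18 = 45, 162×6/18 = 54, 162×1/18 = 9, 162×1/18 = 9.
cat          O        E   (O−E)²/E
brown       24       45     9.8000
green       45       45     0.0000
orange      70       54     4.7407
magenta     10        9     0.1111
black       13        9     1.7778
Sum = 16.430
df = 4. Since 16.430 > 11.143, we reject H₀.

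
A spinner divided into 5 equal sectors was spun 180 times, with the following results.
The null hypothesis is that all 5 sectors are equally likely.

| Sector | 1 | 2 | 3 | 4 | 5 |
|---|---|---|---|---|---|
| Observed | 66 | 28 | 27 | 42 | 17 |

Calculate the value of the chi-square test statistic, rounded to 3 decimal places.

Under H₀ each category has probability 1/5, so each expected count is 180/5 = 36.
cat         O        E   (O−E)²/E
1          66       36    25.0000
2          28       36     1.7778
3          27       36     2.2500
4          42       36     1.0000
5          17       36    10.0278
Sum = 40.056

40.056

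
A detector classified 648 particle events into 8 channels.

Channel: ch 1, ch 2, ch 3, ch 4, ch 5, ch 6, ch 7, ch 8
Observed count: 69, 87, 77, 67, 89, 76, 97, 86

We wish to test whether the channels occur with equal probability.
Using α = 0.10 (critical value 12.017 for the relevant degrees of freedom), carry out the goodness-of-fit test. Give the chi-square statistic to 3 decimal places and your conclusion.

9.407; do not reject

Under H₀ each category has probability 1/8, so each expected count is 648/8 = 81.
ch 1: (69 − 81)²/81 = 144/81 = 1.7778
ch 2: (87 − 81)²/81 = 36/81 = 0.4444
ch 3: (77 − 81)²/81 = 16/81 = 0.1975
ch 4: (67 − 81)²/81 = 196/81 = 2.4198
ch 5: (89 − 81)²/81 = 64/81 = 0.7901
ch 6: (76 − 81)²/81 = 25/81 = 0.3086
ch 7: (97 − 81)²/81 = 256/81 = 3.1605
ch 8: (86 − 81)²/81 = 25/81 = 0.3086
Sum = 9.407
df = 7. Since 9.407 < 12.017, we do not reject H₀.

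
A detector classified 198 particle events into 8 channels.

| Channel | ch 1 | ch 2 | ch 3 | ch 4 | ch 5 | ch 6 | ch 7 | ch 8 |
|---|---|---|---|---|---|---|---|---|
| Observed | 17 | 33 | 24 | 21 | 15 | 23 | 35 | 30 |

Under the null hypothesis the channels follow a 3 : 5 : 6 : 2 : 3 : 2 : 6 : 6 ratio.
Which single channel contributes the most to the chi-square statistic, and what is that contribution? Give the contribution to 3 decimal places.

Ratio total = 33. Expected counts: 198×3/33 = 18, 198×5/33 = 30, 198×6/33 = 36, 198×2/33 = 12, 198×3/33 = 18, 198×2/33 = 12, 198×6/33 = 36, 198×6/33 = 36.
cat         O        E   (O−E)²/E
ch 1       17       18     0.0556
ch 2       33       30     0.3000
ch 3       24       36     4.0000
ch 4       21       12     6.7500
ch 5       15       18     0.5000
ch 6       23       12    10.0833
ch 7       35       36     0.0278
ch 8       30       36     1.0000
The largest term is for ch 6: 10.083.

ch 6, 10.083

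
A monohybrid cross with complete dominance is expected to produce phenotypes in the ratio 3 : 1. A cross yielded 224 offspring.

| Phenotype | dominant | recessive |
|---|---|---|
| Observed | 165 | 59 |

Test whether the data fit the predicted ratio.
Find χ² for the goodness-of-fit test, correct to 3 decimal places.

Ratio total = 4. Expected counts: 224×3/4 = 168, 224×1/4 = 56.
χ² = (165−168)²/168 + (59−56)²/56
   = 0.0536 + 0.1607
Sum = 0.214

0.214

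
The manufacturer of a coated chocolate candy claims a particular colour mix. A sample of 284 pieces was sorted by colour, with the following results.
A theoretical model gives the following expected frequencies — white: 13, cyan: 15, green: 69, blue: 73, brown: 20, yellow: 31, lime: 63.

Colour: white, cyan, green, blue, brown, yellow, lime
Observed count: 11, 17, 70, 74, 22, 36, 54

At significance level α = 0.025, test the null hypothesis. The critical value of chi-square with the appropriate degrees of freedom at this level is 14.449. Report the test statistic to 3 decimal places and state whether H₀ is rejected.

cat         O        E   (O−E)²/E
white      11       13     0.3077
cyan       17       15     0.2667
green      70       69     0.0145
blue       74       73     0.0137
brown      22       20     0.2000
yellow     36       31     0.8065
lime       54       63     1.2857
Sum = 2.895
df = 6. Since 2.895 < 14.449, we do not reject H₀.

2.895; do not reject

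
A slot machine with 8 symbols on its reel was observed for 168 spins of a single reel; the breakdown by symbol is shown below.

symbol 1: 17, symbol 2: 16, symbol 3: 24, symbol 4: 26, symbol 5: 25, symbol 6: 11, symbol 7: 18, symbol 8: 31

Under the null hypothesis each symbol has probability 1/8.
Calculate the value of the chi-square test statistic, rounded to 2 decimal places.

14.29

Under H₀ each category has probability 1/8, so each expected count is 168/8 = 21.
symbol 1: (17 − 21)²/21 = 16/21 = 0.762
symbol 2: (16 − 21)²/21 = 25/21 = 1.190
symbol 3: (24 − 21)²/21 = 9/21 = 0.429
symbol 4: (26 − 21)²/21 = 25/21 = 1.190
symbol 5: (25 − 21)²/21 = 16/21 = 0.762
symbol 6: (11 − 21)²/21 = 100/21 = 4.762
symbol 7: (18 − 21)²/21 = 9/21 = 0.429
symbol 8: (31 − 21)²/21 = 100/21 = 4.762
Sum = 14.29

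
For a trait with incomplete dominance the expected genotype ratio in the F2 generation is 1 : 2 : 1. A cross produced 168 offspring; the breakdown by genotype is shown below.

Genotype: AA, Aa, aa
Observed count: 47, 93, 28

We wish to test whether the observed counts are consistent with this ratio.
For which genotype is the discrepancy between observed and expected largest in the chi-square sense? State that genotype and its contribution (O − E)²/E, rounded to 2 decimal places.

aa, 4.67

Ratio total = 4. Expected counts: 168×1/4 = 42, 168×2/4 = 84, 168×1/4 = 42.
χ² = (47−42)²/42 + (93−84)²/84 + (28−42)²/42
   = 0.595 + 0.964 + 4.667
The largest term is for aa: 4.67.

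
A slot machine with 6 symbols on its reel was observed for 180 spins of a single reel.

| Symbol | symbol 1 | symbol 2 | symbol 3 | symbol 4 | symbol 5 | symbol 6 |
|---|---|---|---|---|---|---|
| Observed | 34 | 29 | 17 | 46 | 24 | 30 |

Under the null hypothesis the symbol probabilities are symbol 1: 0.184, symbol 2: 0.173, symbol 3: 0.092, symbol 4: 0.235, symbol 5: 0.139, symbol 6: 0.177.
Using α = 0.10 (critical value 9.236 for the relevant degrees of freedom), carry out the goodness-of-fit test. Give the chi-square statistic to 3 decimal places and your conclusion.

0.656; do not reject

Expected counts E_i = n·p_i: 180×0.184 = 33.12, 180×0.173 = 31.14, 180×0.092 = 16.56, 180×0.235 = 42.3, 180×0.139 = 25.02, 180×0.177 = 31.86.
cat           O        E   (O−E)²/E
symbol 1     34    33.12     0.0234
symbol 2     29    31.14     0.1471
symbol 3     17    16.56     0.0117
symbol 4     46     42.3     0.3236
symbol 5     24    25.02     0.0416
symbol 6     30    31.86     0.1086
Sum = 0.656
df = 5. Since 0.656 < 9.236, we do not reject H₀.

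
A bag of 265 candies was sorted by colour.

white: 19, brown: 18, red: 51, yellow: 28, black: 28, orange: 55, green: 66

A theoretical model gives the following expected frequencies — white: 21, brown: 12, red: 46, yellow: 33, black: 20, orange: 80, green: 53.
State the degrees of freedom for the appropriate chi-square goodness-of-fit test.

There are k = 7 categories and no parameters were estimated from the data, so df = 7 − 1 = 6.

6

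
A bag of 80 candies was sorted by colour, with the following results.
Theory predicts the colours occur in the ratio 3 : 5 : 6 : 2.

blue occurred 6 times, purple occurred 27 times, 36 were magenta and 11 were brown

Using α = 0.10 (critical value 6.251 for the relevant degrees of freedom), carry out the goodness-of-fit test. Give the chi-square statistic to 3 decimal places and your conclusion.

6.860; reject

Ratio total = 16. Expected counts: 80×3/16 = 15, 80×5/16 = 25, 80×6/16 = 30, 80×2/16 = 10.
χ² = (6−15)²/15 + (27−25)²/25 + (36−30)²/30 + (11−10)²/10
   = 5.4000 + 0.1600 + 1.2000 + 0.1000
Sum = 6.860
df = 3. Since 6.860 > 6.251, we reject H₀.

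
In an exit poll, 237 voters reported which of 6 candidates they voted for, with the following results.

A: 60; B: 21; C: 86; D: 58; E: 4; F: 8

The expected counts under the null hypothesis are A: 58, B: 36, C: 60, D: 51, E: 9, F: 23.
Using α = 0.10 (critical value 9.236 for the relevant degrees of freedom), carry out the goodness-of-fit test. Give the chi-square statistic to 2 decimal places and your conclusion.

31.11; reject

cat         O        E   (O−E)²/E
A          60       58      0.069
B          21       36      6.250
C          86       60     11.267
D          58       51      0.961
E           4        9      2.778
F           8       23      9.783
Sum = 31.11
df = 5. Since 31.11 > 9.236, we reject H₀.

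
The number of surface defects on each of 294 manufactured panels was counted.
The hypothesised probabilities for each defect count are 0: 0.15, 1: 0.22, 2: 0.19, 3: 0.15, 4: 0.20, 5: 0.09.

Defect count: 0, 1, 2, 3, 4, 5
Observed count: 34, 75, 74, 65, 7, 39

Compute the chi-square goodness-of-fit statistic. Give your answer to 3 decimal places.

Expected counts E_i = n·p_i: 294×0.15 = 44.1, 294×0.22 = 64.68, 294×0.19 = 55.86, 294×0.15 = 44.1, 294×0.20 = 58.8, 294×0.09 = 26.46.
cat         O        E   (O−E)²/E
0          34     44.1     2.3132
1          75    64.68     1.6466
2          74    55.86     5.8908
3          65     44.1     9.9050
4           7     58.8    45.6333
5          39    26.46     5.9430
Sum = 71.332

71.332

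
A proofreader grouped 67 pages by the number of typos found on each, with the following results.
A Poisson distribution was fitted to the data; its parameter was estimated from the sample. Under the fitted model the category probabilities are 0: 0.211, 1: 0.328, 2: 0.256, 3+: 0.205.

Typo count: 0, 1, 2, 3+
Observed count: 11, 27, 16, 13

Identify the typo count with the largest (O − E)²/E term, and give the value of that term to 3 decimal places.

1, 1.149

Expected counts E_i = n·p_i: 67×0.211 = 14.137, 67×0.328 = 21.976, 67×0.256 = 17.152, 67×0.205 = 13.735.
cat         O        E   (O−E)²/E
0          11   14.137     0.6961
1          27   21.976     1.1486
2          16   17.152     0.0774
3+         13   13.735     0.0393
The largest term is for 1: 1.149.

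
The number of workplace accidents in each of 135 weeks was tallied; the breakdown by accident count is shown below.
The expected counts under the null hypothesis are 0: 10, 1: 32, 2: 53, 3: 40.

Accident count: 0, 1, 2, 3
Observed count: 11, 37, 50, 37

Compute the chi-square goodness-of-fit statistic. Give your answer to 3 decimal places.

χ² = (11−10)²/10 + (37−32)²/32 + (50−53)²/53 + (37−40)²/40
   = 0.1000 + 0.7813 + 0.1698 + 0.2250
Sum = 1.276

1.276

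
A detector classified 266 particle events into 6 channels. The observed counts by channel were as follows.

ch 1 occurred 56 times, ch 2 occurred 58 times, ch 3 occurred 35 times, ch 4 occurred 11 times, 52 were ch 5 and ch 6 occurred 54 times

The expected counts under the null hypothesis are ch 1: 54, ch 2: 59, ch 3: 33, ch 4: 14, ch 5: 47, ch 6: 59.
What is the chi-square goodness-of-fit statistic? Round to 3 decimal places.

ch 1: (56 − 54)²/54 = 4/54 = 0.0741
ch 2: (58 − 59)²/59 = 1/59 = 0.0169
ch 3: (35 − 33)²/33 = 4/33 = 0.1212
ch 4: (11 − 14)²/14 = 9/14 = 0.6429
ch 5: (52 − 47)²/47 = 25/47 = 0.5319
ch 6: (54 − 59)²/59 = 25/59 = 0.4237
Sum = 1.811

1.811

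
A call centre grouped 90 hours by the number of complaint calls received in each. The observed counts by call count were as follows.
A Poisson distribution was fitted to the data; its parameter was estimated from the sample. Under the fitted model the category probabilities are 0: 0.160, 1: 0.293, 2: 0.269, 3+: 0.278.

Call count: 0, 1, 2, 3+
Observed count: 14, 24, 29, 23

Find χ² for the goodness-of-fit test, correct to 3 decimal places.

1.335

Expected counts E_i = n·p_i: 90×0.160 = 14.4, 90×0.293 = 26.37, 90×0.269 = 24.21, 90×0.278 = 25.02.
0: (14 − 14.4)²/14.4 = 0.16/14.4 = 0.0111
1: (24 − 26.37)²/26.37 = 5.6169/26.37 = 0.2130
2: (29 − 24.21)²/24.21 = 22.9441/24.21 = 0.9477
3+: (23 − 25.02)²/25.02 = 4.0804/25.02 = 0.1631
Sum = 1.335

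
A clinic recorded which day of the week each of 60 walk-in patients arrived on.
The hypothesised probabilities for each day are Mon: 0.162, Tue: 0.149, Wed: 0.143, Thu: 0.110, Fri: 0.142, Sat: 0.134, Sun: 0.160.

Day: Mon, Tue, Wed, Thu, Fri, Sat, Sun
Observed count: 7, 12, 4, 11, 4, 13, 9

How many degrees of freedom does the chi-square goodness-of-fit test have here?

6

There are k = 7 categories and no parameters were estimated from the data, so df = 7 − 1 = 6.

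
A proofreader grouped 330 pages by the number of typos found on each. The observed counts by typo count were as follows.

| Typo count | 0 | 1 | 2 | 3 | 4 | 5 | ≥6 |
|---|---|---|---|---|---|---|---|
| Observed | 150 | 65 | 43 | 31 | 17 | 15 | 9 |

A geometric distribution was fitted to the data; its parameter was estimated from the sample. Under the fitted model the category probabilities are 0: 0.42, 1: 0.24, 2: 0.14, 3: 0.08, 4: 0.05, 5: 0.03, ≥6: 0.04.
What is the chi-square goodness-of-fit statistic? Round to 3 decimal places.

8.486

Expected counts E_i = n·p_i: 330×0.42 = 138.6, 330×0.24 = 79.2, 330×0.14 = 46.2, 330×0.08 = 26.4, 330×0.05 = 16.5, 330×0.03 = 9.9, 330×0.04 = 13.2.
χ² = (150−138.6)²/138.6 + (65−79.2)²/79.2 + (43−46.2)²/46.2 + (31−26.4)²/26.4 + (17−16.5)²/16.5 + (15−9.9)²/9.9 + (9−13.2)²/13.2
   = 0.9377 + 2.5460 + 0.2216 + 0.8015 + 0.0152 + 2.6273 + 1.3364
Sum = 8.486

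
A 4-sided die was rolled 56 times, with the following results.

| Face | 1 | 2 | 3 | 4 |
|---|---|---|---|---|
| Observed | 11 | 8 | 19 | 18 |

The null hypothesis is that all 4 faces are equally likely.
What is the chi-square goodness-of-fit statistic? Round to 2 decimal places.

Expected count for each of the 4 categories: 56/4 = 14.
cat         O        E   (O−E)²/E
1          11       14      0.643
2           8       14      2.571
3          19       14      1.786
4          18       14      1.143
Sum = 6.14

6.14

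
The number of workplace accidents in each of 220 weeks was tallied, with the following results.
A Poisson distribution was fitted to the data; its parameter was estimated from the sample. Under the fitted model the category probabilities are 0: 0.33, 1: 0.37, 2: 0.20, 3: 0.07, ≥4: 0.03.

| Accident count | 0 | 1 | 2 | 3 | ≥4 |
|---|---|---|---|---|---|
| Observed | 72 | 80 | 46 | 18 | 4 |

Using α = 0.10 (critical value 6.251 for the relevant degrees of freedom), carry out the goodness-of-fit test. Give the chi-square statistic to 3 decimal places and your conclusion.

1.583; do not reject

Expected counts E_i = n·p_i: 220×0.33 = 72.6, 220×0.37 = 81.4, 220×0.20 = 44, 220×0.07 = 15.4, 220×0.03 = 6.6.
0: (72 − 72.6)²/72.6 = 0.36/72.6 = 0.0050
1: (80 − 81.4)²/81.4 = 1.96/81.4 = 0.0241
2: (46 − 44)²/44 = 4/44 = 0.0909
3: (18 − 15.4)²/15.4 = 6.76/15.4 = 0.4390
≥4: (4 − 6.6)²/6.6 = 6.76/6.6 = 1.0242
Sum = 1.583
df = 3. Since 1.583 < 6.251, we do not reject H₀.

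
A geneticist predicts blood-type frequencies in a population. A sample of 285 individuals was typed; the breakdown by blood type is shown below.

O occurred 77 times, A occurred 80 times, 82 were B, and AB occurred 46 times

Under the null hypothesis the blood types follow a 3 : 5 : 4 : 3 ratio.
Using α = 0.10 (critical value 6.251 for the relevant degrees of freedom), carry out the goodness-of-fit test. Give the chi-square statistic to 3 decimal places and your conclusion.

Ratio total = 15. Expected counts: 285×3/15 = 57, 285×5/15 = 95, 285×4/15 = 76, 285×3/15 = 57.
O: (77 − 57)²/57 = 400/57 = 7.0175
A: (80 − 95)²/95 = 225/95 = 2.3684
B: (82 − 76)²/76 = 36/76 = 0.4737
AB: (46 − 57)²/57 = 121/57 = 2.1228
Sum = 11.982
df = 3. Since 11.982 > 6.251, we reject H₀.

11.982; reject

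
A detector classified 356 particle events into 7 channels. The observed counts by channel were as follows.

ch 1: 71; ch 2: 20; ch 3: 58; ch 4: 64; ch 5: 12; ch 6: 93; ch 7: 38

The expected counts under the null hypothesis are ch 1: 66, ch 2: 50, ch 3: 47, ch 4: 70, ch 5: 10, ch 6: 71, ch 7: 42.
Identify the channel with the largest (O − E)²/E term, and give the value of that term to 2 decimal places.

cat         O        E   (O−E)²/E
ch 1       71       66      0.379
ch 2       20       50     18.000
ch 3       58       47      2.574
ch 4       64       70      0.514
ch 5       12       10      0.400
ch 6       93       71      6.817
ch 7       38       42      0.381
The largest term is for ch 2: 18.00.

ch 2, 18.00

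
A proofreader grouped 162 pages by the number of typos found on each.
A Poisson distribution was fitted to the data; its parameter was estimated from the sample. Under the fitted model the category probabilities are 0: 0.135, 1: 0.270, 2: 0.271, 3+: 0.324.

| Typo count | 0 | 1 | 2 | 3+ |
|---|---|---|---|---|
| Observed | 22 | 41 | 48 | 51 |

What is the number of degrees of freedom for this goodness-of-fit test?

There are k = 4 categories and 1 parameter estimated from the data, so df = 4 − 1 − 1 = 2.

2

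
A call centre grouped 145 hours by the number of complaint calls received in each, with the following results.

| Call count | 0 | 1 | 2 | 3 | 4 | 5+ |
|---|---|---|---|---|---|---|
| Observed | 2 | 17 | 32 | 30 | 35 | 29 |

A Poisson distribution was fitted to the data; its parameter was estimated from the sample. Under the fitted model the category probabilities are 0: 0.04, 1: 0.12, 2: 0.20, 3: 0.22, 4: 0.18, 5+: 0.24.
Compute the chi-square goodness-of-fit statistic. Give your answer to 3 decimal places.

6.924

Expected counts E_i = n·p_i: 145×0.04 = 5.8, 145×0.12 = 17.4, 145×0.20 = 29, 145×0.22 = 31.9, 145×0.18 = 26.1, 145×0.24 = 34.8.
χ² = (2−5.8)²/5.8 + (17−17.4)²/17.4 + (32−29)²/29 + (30−31.9)²/31.9 + (35−26.1)²/26.1 + (29−34.8)²/34.8
   = 2.4897 + 0.0092 + 0.3103 + 0.1132 + 3.0349 + 0.9667
Sum = 6.924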